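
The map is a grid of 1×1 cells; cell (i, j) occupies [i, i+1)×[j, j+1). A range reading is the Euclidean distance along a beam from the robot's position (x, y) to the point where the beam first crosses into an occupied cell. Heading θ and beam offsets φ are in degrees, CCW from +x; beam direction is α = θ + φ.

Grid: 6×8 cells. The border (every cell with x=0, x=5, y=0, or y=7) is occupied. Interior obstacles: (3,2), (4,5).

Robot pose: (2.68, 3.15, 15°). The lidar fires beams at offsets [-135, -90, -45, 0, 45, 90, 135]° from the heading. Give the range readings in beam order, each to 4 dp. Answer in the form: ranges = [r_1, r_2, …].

beam 1: φ=-135°, α=240°
  direction (-0.5000, -0.8660); cell (2,3); t to first gridline: x 1.3600, y 0.1732 (then +2.0000 / +1.1547)
    (2,2) via y @ 0.1732
    (2,1) via y @ 1.3279
    (1,1) via x @ 1.3600
    (1,0) via y @ 2.4826  # hit
  → r_1 = 2.4826
beam 2: φ=-90°, α=285°
  direction (0.2588, -0.9659); cell (2,3); t to first gridline: x 1.2364, y 0.1553 (then +3.8637 / +1.0353)
    (2,2) via y @ 0.1553
    (2,1) via y @ 1.1906
    (3,1) via x @ 1.2364
    (3,0) via y @ 2.2258  # hit
  → r_2 = 2.2258
beam 3: φ=-45°, α=330°
  direction (0.8660, -0.5000); cell (2,3); t to first gridline: x 0.3695, y 0.3000 (then +1.1547 / +2.0000)
    (2,2) via y @ 0.3000
    (3,2) via x @ 0.3695  # hit
  → r_3 = 0.3695
beam 4: φ=0°, α=15°
  direction (0.9659, 0.2588); cell (2,3); t to first gridline: x 0.3313, y 3.2841 (then +1.0353 / +3.8637)
    (3,3) via x @ 0.3313
    (4,3) via x @ 1.3666
    (5,3) via x @ 2.4018  # hit
  → r_4 = 2.4018
beam 5: φ=45°, α=60°
  direction (0.5000, 0.8660); cell (2,3); t to first gridline: x 0.6400, y 0.9815 (then +2.0000 / +1.1547)
    (3,3) via x @ 0.6400
    (3,4) via y @ 0.9815
    (3,5) via y @ 2.1362
    (4,5) via x @ 2.6400  # hit
  → r_5 = 2.6400
beam 6: φ=90°, α=105°
  direction (-0.2588, 0.9659); cell (2,3); t to first gridline: x 2.6273, y 0.8800 (then +3.8637 / +1.0353)
    (2,4) via y @ 0.8800
    (2,5) via y @ 1.9153
    (1,5) via x @ 2.6273
    (1,6) via y @ 2.9505
    (1,7) via y @ 3.9858  # hit
  → r_6 = 3.9858
beam 7: φ=135°, α=150°
  direction (-0.8660, 0.5000); cell (2,3); t to first gridline: x 0.7852, y 1.7000 (then +1.1547 / +2.0000)
    (1,3) via x @ 0.7852
    (1,4) via y @ 1.7000
    (0,4) via x @ 1.9399  # hit
  → r_7 = 1.9399

ranges = [2.4826, 2.2258, 0.3695, 2.4018, 2.6400, 3.9858, 1.9399]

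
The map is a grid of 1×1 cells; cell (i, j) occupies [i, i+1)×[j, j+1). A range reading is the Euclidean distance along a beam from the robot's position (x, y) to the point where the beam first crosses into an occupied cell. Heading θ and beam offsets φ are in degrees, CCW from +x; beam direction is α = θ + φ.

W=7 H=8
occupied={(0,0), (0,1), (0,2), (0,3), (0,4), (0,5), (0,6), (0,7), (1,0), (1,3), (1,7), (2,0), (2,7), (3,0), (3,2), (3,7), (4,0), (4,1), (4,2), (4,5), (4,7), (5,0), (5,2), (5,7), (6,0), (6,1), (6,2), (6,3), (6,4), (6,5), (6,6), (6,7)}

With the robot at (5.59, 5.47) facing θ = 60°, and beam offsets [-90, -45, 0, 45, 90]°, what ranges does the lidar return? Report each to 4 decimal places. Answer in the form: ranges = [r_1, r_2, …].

beam 1: φ=-90°, α=330°
  dir = (cos 330°, sin 330°) = (0.8660, -0.5000); from cell (5,5)
  next x-line at t=0.4734, next y-line at t=0.9400; Δt_x=1.1547, Δt_y=2.0000
    x: enter (6,5) at t=0.4734 ← occupied
  → r_1 = 0.4734
beam 2: φ=-45°, α=15°
  dir = (cos 15°, sin 15°) = (0.9659, 0.2588); from cell (5,5)
  next x-line at t=0.4245, next y-line at t=2.0478; Δt_x=1.0353, Δt_y=3.8637
    x: enter (6,5) at t=0.4245 ← occupied
  → r_2 = 0.4245
beam 3: φ=0°, α=60°
  dir = (cos 60°, sin 60°) = (0.5000, 0.8660); from cell (5,5)
  next x-line at t=0.8200, next y-line at t=0.6120; Δt_x=2.0000, Δt_y=1.1547
    y: enter (5,6) at t=0.6120
    x: enter (6,6) at t=0.8200 ← occupied
  → r_3 = 0.8200
beam 4: φ=45°, α=105°
  dir = (cos 105°, sin 105°) = (-0.2588, 0.9659); from cell (5,5)
  next x-line at t=2.2796, next y-line at t=0.5487; Δt_x=3.8637, Δt_y=1.0353
    y: enter (5,6) at t=0.5487
    y: enter (5,7) at t=1.5840 ← occupied
  → r_4 = 1.5840
beam 5: φ=90°, α=150°
  dir = (cos 150°, sin 150°) = (-0.8660, 0.5000); from cell (5,5)
  next x-line at t=0.6813, next y-line at t=1.0600; Δt_x=1.1547, Δt_y=2.0000
    x: enter (4,5) at t=0.6813 ← occupied
  → r_5 = 0.6813

ranges = [0.4734, 0.4245, 0.8200, 1.5840, 0.6813]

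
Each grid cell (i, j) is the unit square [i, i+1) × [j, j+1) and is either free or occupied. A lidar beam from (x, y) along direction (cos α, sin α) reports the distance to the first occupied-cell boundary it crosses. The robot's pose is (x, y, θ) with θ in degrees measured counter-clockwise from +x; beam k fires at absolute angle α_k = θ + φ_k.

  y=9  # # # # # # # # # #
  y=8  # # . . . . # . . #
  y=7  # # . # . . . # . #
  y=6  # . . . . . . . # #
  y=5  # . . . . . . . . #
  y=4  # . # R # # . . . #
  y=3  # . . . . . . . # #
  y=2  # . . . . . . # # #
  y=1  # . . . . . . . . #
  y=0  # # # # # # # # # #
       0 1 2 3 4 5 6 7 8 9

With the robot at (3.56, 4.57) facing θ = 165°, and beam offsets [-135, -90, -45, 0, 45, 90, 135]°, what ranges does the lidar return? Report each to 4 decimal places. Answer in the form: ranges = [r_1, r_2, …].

beam 1: φ=-135°, α=30°
  d=(0.8660,0.5000)  start (3,4)  tX=0.5081 tY=0.8600  stride 1/|dx|=1.1547 1/|dy|=2.0000
    cross x-line → (4,4), t=0.5081 (wall)
  → r_1 = 0.5081
beam 2: φ=-90°, α=75°
  d=(0.2588,0.9659)  start (3,4)  tX=1.7000 tY=0.4452  stride 1/|dx|=3.8637 1/|dy|=1.0353
    cross y-line → (3,5), t=0.4452
    cross y-line → (3,6), t=1.4804
    cross x-line → (4,6), t=1.7000
    cross y-line → (4,7), t=2.5157
    cross y-line → (4,8), t=3.5510
    cross y-line → (4,9), t=4.5863 (wall)
  → r_2 = 4.5863
beam 3: φ=-45°, α=120°
  d=(-0.5000,0.8660)  start (3,4)  tX=1.1200 tY=0.4965  stride 1/|dx|=2.0000 1/|dy|=1.1547
    cross y-line → (3,5), t=0.4965
    cross x-line → (2,5), t=1.1200
    cross y-line → (2,6), t=1.6512
    cross y-line → (2,7), t=2.8059
    cross x-line → (1,7), t=3.1200 (wall)
  → r_3 = 3.1200
beam 4: φ=0°, α=165°
  d=(-0.9659,0.2588)  start (3,4)  tX=0.5798 tY=1.6614  stride 1/|dx|=1.0353 1/|dy|=3.8637
    cross x-line → (2,4), t=0.5798 (wall)
  → r_4 = 0.5798
beam 5: φ=45°, α=210°
  d=(-0.8660,-0.5000)  start (3,4)  tX=0.6466 tY=1.1400  stride 1/|dx|=1.1547 1/|dy|=2.0000
    cross x-line → (2,4), t=0.6466 (wall)
  → r_5 = 0.6466
beam 6: φ=90°, α=255°
  d=(-0.2588,-0.9659)  start (3,4)  tX=2.1637 tY=0.5901  stride 1/|dx|=3.8637 1/|dy|=1.0353
    cross y-line → (3,3), t=0.5901
    cross y-line → (3,2), t=1.6254
    cross x-line → (2,2), t=2.1637
    cross y-line → (2,1), t=2.6607
    cross y-line → (2,0), t=3.6959 (wall)
  → r_6 = 3.6959
beam 7: φ=135°, α=300°
  d=(0.5000,-0.8660)  start (3,4)  tX=0.8800 tY=0.6582  stride 1/|dx|=2.0000 1/|dy|=1.1547
    cross y-line → (3,3), t=0.6582
    cross x-line → (4,3), t=0.8800
    cross y-line → (4,2), t=1.8129
    cross x-line → (5,2), t=2.8800
    cross y-line → (5,1), t=2.9676
    cross y-line → (5,0), t=4.1223 (wall)
  → r_7 = 4.1223

ranges = [0.5081, 4.5863, 3.1200, 0.5798, 0.6466, 3.6959, 4.1223]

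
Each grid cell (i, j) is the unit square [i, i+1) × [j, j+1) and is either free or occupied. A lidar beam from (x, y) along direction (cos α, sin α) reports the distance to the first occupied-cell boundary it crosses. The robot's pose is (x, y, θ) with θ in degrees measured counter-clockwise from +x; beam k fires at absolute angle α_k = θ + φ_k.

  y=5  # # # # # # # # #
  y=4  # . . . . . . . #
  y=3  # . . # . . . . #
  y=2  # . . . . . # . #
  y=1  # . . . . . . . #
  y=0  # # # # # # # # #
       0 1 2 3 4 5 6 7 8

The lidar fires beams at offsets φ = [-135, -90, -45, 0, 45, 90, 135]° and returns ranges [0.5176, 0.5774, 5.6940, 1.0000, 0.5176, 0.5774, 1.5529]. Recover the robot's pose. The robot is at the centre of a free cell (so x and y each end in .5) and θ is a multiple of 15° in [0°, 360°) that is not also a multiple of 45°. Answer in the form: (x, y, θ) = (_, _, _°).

The pose lattice has 26·16 = 416 candidates. Test each by forward raycasting.
  (5.5, 1.5, 285°): beam 1 = 5.1962 ≠ 0.5176 ✗
  (5.5, 4.5, 120°): beam 1 = 2.5882 ≠ 0.5176 ✗
  (3.5, 2.5, 120°): beam 1 = 4.6587 ≠ 0.5176 ✗
  (5.5, 3.5, 300°): beam 1 = 1.5529 ≠ 0.5176 ✗
  …
  (6.5, 1.5, 210°): r_1=0.5176, r_2=0.5774, r_3=5.6940, r_4=1.0000, r_5=0.5176, r_6=0.5774, r_7=1.5529 — all match ✓
No second candidate reproduces the full scan.

(x, y, θ) = (6.5, 1.5, 210°)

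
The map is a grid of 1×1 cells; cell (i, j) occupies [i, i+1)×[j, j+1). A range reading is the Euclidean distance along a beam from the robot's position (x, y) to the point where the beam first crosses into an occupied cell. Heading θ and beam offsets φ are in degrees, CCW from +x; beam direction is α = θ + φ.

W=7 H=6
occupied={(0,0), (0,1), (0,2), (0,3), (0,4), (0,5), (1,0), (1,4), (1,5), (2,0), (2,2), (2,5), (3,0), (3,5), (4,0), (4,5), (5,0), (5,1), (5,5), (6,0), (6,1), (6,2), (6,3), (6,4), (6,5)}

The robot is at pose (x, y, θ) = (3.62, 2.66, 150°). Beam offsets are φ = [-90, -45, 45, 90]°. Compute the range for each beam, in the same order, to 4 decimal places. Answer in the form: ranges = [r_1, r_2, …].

ranges = [2.7020, 2.4225, 0.6419, 1.9168]

beam 1: φ=-90°, α=60°
  dir = (cos 60°, sin 60°) = (0.5000, 0.8660); from cell (3,2)
  next x-line at t=0.7600, next y-line at t=0.3926; Δt_x=2.0000, Δt_y=1.1547
    y: enter (3,3) at t=0.3926
    x: enter (4,3) at t=0.7600
    y: enter (4,4) at t=1.5473
    y: enter (4,5) at t=2.7020 ← occupied
  → r_1 = 2.7020
beam 2: φ=-45°, α=105°
  dir = (cos 105°, sin 105°) = (-0.2588, 0.9659); from cell (3,2)
  next x-line at t=2.3955, next y-line at t=0.3520; Δt_x=3.8637, Δt_y=1.0353
    y: enter (3,3) at t=0.3520
    y: enter (3,4) at t=1.3873
    x: enter (2,4) at t=2.3955
    y: enter (2,5) at t=2.4225 ← occupied
  → r_2 = 2.4225
beam 3: φ=45°, α=195°
  dir = (cos 195°, sin 195°) = (-0.9659, -0.2588); from cell (3,2)
  next x-line at t=0.6419, next y-line at t=2.5500; Δt_x=1.0353, Δt_y=3.8637
    x: enter (2,2) at t=0.6419 ← occupied
  → r_3 = 0.6419
beam 4: φ=90°, α=240°
  dir = (cos 240°, sin 240°) = (-0.5000, -0.8660); from cell (3,2)
  next x-line at t=1.2400, next y-line at t=0.7621; Δt_x=2.0000, Δt_y=1.1547
    y: enter (3,1) at t=0.7621
    x: enter (2,1) at t=1.2400
    y: enter (2,0) at t=1.9168 ← occupied
  → r_4 = 1.9168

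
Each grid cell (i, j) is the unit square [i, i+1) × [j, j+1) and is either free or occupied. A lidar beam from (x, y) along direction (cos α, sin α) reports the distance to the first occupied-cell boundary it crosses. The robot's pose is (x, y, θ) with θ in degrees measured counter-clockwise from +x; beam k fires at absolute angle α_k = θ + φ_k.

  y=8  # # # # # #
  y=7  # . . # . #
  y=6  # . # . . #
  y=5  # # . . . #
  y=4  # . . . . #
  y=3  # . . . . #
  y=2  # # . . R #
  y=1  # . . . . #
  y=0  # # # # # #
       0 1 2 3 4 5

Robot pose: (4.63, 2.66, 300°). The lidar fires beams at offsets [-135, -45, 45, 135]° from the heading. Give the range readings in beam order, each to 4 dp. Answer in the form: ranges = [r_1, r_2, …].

ranges = [3.7581, 1.7186, 0.3831, 1.4296]

beam 1: φ=-135°, α=165°
  dir = (cos 165°, sin 165°) = (-0.9659, 0.2588); from cell (4,2)
  next x-line at t=0.6522, next y-line at t=1.3137; Δt_x=1.0353, Δt_y=3.8637
    x: enter (3,2) at t=0.6522
    y: enter (3,3) at t=1.3137
    x: enter (2,3) at t=1.6875
    x: enter (1,3) at t=2.7228
    x: enter (0,3) at t=3.7581 ← occupied
  → r_1 = 3.7581
beam 2: φ=-45°, α=255°
  dir = (cos 255°, sin 255°) = (-0.2588, -0.9659); from cell (4,2)
  next x-line at t=2.4341, next y-line at t=0.6833; Δt_x=3.8637, Δt_y=1.0353
    y: enter (4,1) at t=0.6833
    y: enter (4,0) at t=1.7186 ← occupied
  → r_2 = 1.7186
beam 3: φ=45°, α=345°
  dir = (cos 345°, sin 345°) = (0.9659, -0.2588); from cell (4,2)
  next x-line at t=0.3831, next y-line at t=2.5500; Δt_x=1.0353, Δt_y=3.8637
    x: enter (5,2) at t=0.3831 ← occupied
  → r_3 = 0.3831
beam 4: φ=135°, α=75°
  dir = (cos 75°, sin 75°) = (0.2588, 0.9659); from cell (4,2)
  next x-line at t=1.4296, next y-line at t=0.3520; Δt_x=3.8637, Δt_y=1.0353
    y: enter (4,3) at t=0.3520
    y: enter (4,4) at t=1.3873
    x: enter (5,4) at t=1.4296 ← occupied
  → r_4 = 1.4296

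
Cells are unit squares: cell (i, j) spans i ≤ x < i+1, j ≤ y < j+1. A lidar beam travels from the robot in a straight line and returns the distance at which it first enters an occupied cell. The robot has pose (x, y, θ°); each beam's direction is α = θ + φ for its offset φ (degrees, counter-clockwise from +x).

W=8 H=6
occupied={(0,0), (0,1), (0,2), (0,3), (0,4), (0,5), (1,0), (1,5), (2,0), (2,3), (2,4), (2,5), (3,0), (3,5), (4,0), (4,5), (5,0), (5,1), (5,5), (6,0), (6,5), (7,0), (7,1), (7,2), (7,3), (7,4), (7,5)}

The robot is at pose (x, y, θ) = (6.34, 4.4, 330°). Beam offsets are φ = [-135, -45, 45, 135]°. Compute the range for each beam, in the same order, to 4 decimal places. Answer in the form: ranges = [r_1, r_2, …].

ranges = [3.4578, 2.5500, 0.6833, 0.6212]

beam 1: φ=-135°, α=195°
  cosα=-0.9659 sinα=-0.2588 | (6,4) | tMaxX 0.3520 tMaxY 1.5455 | tΔX 1.0353 tΔY 3.8637
    t=0.3520 [x] (5,4)
    t=1.3873 [x] (4,4)
    t=1.5455 [y] (4,3)
    t=2.4225 [x] (3,3)
    t=3.4578 [x] (2,3) — stop
  → r_1 = 3.4578
beam 2: φ=-45°, α=285°
  cosα=0.2588 sinα=-0.9659 | (6,4) | tMaxX 2.5500 tMaxY 0.4141 | tΔX 3.8637 tΔY 1.0353
    t=0.4141 [y] (6,3)
    t=1.4494 [y] (6,2)
    t=2.4847 [y] (6,1)
    t=2.5500 [x] (7,1) — stop
  → r_2 = 2.5500
beam 3: φ=45°, α=15°
  cosα=0.9659 sinα=0.2588 | (6,4) | tMaxX 0.6833 tMaxY 2.3182 | tΔX 1.0353 tΔY 3.8637
    t=0.6833 [x] (7,4) — stop
  → r_3 = 0.6833
beam 4: φ=135°, α=105°
  cosα=-0.2588 sinα=0.9659 | (6,4) | tMaxX 1.3137 tMaxY 0.6212 | tΔX 3.8637 tΔY 1.0353
    t=0.6212 [y] (6,5) — stop
  → r_4 = 0.6212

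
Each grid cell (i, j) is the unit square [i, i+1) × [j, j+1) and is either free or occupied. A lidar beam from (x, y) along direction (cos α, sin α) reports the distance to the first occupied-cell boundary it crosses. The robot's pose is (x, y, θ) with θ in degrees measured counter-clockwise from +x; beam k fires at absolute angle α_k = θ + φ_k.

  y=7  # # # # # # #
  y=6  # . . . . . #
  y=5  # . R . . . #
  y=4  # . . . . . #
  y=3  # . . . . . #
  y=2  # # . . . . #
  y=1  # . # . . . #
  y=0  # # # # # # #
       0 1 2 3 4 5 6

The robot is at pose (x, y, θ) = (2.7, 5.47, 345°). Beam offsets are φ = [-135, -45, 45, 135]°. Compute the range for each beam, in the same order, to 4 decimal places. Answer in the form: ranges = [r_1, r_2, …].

beam 1: φ=-135°, α=210°
  cosα=-0.8660 sinα=-0.5000 | (2,5) | tMaxX 0.8083 tMaxY 0.9400 | tΔX 1.1547 tΔY 2.0000
    t=0.8083 [x] (1,5)
    t=0.9400 [y] (1,4)
    t=1.9630 [x] (0,4) — stop
  → r_1 = 1.9630
beam 2: φ=-45°, α=300°
  cosα=0.5000 sinα=-0.8660 | (2,5) | tMaxX 0.6000 tMaxY 0.5427 | tΔX 2.0000 tΔY 1.1547
    t=0.5427 [y] (2,4)
    t=0.6000 [x] (3,4)
    t=1.6974 [y] (3,3)
    t=2.6000 [x] (4,3)
    t=2.8521 [y] (4,2)
    t=4.0068 [y] (4,1)
    t=4.6000 [x] (5,1)
    t=5.1615 [y] (5,0) — stop
  → r_2 = 5.1615
beam 3: φ=45°, α=30°
  cosα=0.8660 sinα=0.5000 | (2,5) | tMaxX 0.3464 tMaxY 1.0600 | tΔX 1.1547 tΔY 2.0000
    t=0.3464 [x] (3,5)
    t=1.0600 [y] (3,6)
    t=1.5011 [x] (4,6)
    t=2.6558 [x] (5,6)
    t=3.0600 [y] (5,7) — stop
  → r_3 = 3.0600
beam 4: φ=135°, α=120°
  cosα=-0.5000 sinα=0.8660 | (2,5) | tMaxX 1.4000 tMaxY 0.6120 | tΔX 2.0000 tΔY 1.1547
    t=0.6120 [y] (2,6)
    t=1.4000 [x] (1,6)
    t=1.7667 [y] (1,7) — stop
  → r_4 = 1.7667

ranges = [1.9630, 5.1615, 3.0600, 1.7667]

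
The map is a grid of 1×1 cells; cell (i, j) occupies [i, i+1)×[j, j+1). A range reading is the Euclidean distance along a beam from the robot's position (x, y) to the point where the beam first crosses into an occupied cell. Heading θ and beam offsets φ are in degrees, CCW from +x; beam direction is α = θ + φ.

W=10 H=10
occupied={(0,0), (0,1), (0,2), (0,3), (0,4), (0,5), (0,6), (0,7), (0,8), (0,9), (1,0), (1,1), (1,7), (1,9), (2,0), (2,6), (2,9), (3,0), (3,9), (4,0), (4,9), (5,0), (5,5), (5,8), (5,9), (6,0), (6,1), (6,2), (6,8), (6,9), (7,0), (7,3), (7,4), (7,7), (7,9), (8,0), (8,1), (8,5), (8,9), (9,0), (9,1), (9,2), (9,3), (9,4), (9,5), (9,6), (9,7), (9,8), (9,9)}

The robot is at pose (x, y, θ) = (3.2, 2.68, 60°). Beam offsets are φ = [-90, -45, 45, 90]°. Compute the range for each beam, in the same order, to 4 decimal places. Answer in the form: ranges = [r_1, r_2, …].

ranges = [3.2332, 3.9340, 3.4371, 2.5403]

beam 1: φ=-90°, α=330°
  d=(0.8660,-0.5000)  start (3,2)  tX=0.9238 tY=1.3600  stride 1/|dx|=1.1547 1/|dy|=2.0000
    cross x-line → (4,2), t=0.9238
    cross y-line → (4,1), t=1.3600
    cross x-line → (5,1), t=2.0785
    cross x-line → (6,1), t=3.2332 (wall)
  → r_1 = 3.2332
beam 2: φ=-45°, α=15°
  d=(0.9659,0.2588)  start (3,2)  tX=0.8282 tY=1.2364  stride 1/|dx|=1.0353 1/|dy|=3.8637
    cross x-line → (4,2), t=0.8282
    cross y-line → (4,3), t=1.2364
    cross x-line → (5,3), t=1.8635
    cross x-line → (6,3), t=2.8988
    cross x-line → (7,3), t=3.9340 (wall)
  → r_2 = 3.9340
beam 3: φ=45°, α=105°
  d=(-0.2588,0.9659)  start (3,2)  tX=0.7727 tY=0.3313  stride 1/|dx|=3.8637 1/|dy|=1.0353
    cross y-line → (3,3), t=0.3313
    cross x-line → (2,3), t=0.7727
    cross y-line → (2,4), t=1.3666
    cross y-line → (2,5), t=2.4018
    cross y-line → (2,6), t=3.4371 (wall)
  → r_3 = 3.4371
beam 4: φ=90°, α=150°
  d=(-0.8660,0.5000)  start (3,2)  tX=0.2309 tY=0.6400  stride 1/|dx|=1.1547 1/|dy|=2.0000
    cross x-line → (2,2), t=0.2309
    cross y-line → (2,3), t=0.6400
    cross x-line → (1,3), t=1.3856
    cross x-line → (0,3), t=2.5403 (wall)
  → r_4 = 2.5403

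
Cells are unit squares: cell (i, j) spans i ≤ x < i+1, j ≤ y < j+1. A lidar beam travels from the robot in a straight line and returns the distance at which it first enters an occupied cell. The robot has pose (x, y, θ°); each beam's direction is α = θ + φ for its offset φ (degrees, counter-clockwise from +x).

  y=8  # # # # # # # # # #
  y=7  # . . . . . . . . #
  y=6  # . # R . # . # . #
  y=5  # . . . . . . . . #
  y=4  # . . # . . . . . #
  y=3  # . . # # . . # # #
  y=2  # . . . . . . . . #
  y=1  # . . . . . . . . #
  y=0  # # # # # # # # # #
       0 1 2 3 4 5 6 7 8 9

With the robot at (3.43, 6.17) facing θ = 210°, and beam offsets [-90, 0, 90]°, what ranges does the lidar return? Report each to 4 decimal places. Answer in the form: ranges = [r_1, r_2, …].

beam 1: φ=-90°, α=120°
  dir = (cos 120°, sin 120°) = (-0.5000, 0.8660); from cell (3,6)
  next x-line at t=0.8600, next y-line at t=0.9584; Δt_x=2.0000, Δt_y=1.1547
    x: enter (2,6) at t=0.8600 ← occupied
  → r_1 = 0.8600
beam 2: φ=0°, α=210°
  dir = (cos 210°, sin 210°) = (-0.8660, -0.5000); from cell (3,6)
  next x-line at t=0.4965, next y-line at t=0.3400; Δt_x=1.1547, Δt_y=2.0000
    y: enter (3,5) at t=0.3400
    x: enter (2,5) at t=0.4965
    x: enter (1,5) at t=1.6512
    y: enter (1,4) at t=2.3400
    x: enter (0,4) at t=2.8059 ← occupied
  → r_2 = 2.8059
beam 3: φ=90°, α=300°
  dir = (cos 300°, sin 300°) = (0.5000, -0.8660); from cell (3,6)
  next x-line at t=1.1400, next y-line at t=0.1963; Δt_x=2.0000, Δt_y=1.1547
    y: enter (3,5) at t=0.1963
    x: enter (4,5) at t=1.1400
    y: enter (4,4) at t=1.3510
    y: enter (4,3) at t=2.5057 ← occupied
  → r_3 = 2.5057

ranges = [0.8600, 2.8059, 2.5057]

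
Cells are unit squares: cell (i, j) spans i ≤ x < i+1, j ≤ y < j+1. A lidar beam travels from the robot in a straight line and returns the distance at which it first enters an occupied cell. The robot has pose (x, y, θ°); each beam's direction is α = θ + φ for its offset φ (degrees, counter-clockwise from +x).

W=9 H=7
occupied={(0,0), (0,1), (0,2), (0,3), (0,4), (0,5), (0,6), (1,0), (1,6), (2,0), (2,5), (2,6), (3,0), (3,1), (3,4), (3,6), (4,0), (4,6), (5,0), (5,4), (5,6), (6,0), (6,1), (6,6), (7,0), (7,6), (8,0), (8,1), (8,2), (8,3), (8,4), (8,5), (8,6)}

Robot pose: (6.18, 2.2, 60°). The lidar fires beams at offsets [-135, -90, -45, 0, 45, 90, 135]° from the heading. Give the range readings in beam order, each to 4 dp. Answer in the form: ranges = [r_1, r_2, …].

ranges = [0.2071, 0.4000, 1.8842, 3.6400, 1.8635, 3.6000, 2.2569]

beam 1: φ=-135°, α=285°
  d=(0.2588,-0.9659)  start (6,2)  tX=3.1682 tY=0.2071  stride 1/|dx|=3.8637 1/|dy|=1.0353
    cross y-line → (6,1), t=0.2071 (wall)
  → r_1 = 0.2071
beam 2: φ=-90°, α=330°
  d=(0.8660,-0.5000)  start (6,2)  tX=0.9469 tY=0.4000  stride 1/|dx|=1.1547 1/|dy|=2.0000
    cross y-line → (6,1), t=0.4000 (wall)
  → r_2 = 0.4000
beam 3: φ=-45°, α=15°
  d=(0.9659,0.2588)  start (6,2)  tX=0.8489 tY=3.0910  stride 1/|dx|=1.0353 1/|dy|=3.8637
    cross x-line → (7,2), t=0.8489
    cross x-line → (8,2), t=1.8842 (wall)
  → r_3 = 1.8842
beam 4: φ=0°, α=60°
  d=(0.5000,0.8660)  start (6,2)  tX=1.6400 tY=0.9238  stride 1/|dx|=2.0000 1/|dy|=1.1547
    cross y-line → (6,3), t=0.9238
    cross x-line → (7,3), t=1.6400
    cross y-line → (7,4), t=2.0785
    cross y-line → (7,5), t=3.2332
    cross x-line → (8,5), t=3.6400 (wall)
  → r_4 = 3.6400
beam 5: φ=45°, α=105°
  d=(-0.2588,0.9659)  start (6,2)  tX=0.6955 tY=0.8282  stride 1/|dx|=3.8637 1/|dy|=1.0353
    cross x-line → (5,2), t=0.6955
    cross y-line → (5,3), t=0.8282
    cross y-line → (5,4), t=1.8635 (wall)
  → r_5 = 1.8635
beam 6: φ=90°, α=150°
  d=(-0.8660,0.5000)  start (6,2)  tX=0.2078 tY=1.6000  stride 1/|dx|=1.1547 1/|dy|=2.0000
    cross x-line → (5,2), t=0.2078
    cross x-line → (4,2), t=1.3625
    cross y-line → (4,3), t=1.6000
    cross x-line → (3,3), t=2.5172
    cross y-line → (3,4), t=3.6000 (wall)
  → r_6 = 3.6000
beam 7: φ=135°, α=195°
  d=(-0.9659,-0.2588)  start (6,2)  tX=0.1863 tY=0.7727  stride 1/|dx|=1.0353 1/|dy|=3.8637
    cross x-line → (5,2), t=0.1863
    cross y-line → (5,1), t=0.7727
    cross x-line → (4,1), t=1.2216
    cross x-line → (3,1), t=2.2569 (wall)
  → r_7 = 2.2569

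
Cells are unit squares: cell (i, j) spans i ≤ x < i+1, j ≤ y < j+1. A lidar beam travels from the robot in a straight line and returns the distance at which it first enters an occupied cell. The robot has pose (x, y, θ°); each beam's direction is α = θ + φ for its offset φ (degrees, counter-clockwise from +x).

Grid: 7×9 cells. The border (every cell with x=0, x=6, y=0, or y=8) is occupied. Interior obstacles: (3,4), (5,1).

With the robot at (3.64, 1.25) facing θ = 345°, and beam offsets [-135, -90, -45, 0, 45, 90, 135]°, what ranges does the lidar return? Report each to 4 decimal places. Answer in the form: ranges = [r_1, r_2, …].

ranges = [0.5000, 0.2588, 0.2887, 0.9659, 2.7251, 6.9881, 5.2800]

beam 1: φ=-135°, α=210°
  d=(-0.8660,-0.5000)  start (3,1)  tX=0.7390 tY=0.5000  stride 1/|dx|=1.1547 1/|dy|=2.0000
    cross y-line → (3,0), t=0.5000 (wall)
  → r_1 = 0.5000
beam 2: φ=-90°, α=255°
  d=(-0.2588,-0.9659)  start (3,1)  tX=2.4728 tY=0.2588  stride 1/|dx|=3.8637 1/|dy|=1.0353
    cross y-line → (3,0), t=0.2588 (wall)
  → r_2 = 0.2588
beam 3: φ=-45°, α=300°
  d=(0.5000,-0.8660)  start (3,1)  tX=0.7200 tY=0.2887  stride 1/|dx|=2.0000 1/|dy|=1.1547
    cross y-line → (3,0), t=0.2887 (wall)
  → r_3 = 0.2887
beam 4: φ=0°, α=345°
  d=(0.9659,-0.2588)  start (3,1)  tX=0.3727 tY=0.9659  stride 1/|dx|=1.0353 1/|dy|=3.8637
    cross x-line → (4,1), t=0.3727
    cross y-line → (4,0), t=0.9659 (wall)
  → r_4 = 0.9659
beam 5: φ=45°, α=30°
  d=(0.8660,0.5000)  start (3,1)  tX=0.4157 tY=1.5000  stride 1/|dx|=1.1547 1/|dy|=2.0000
    cross x-line → (4,1), t=0.4157
    cross y-line → (4,2), t=1.5000
    cross x-line → (5,2), t=1.5704
    cross x-line → (6,2), t=2.7251 (wall)
  → r_5 = 2.7251
beam 6: φ=90°, α=75°
  d=(0.2588,0.9659)  start (3,1)  tX=1.3909 tY=0.7765  stride 1/|dx|=3.8637 1/|dy|=1.0353
    cross y-line → (3,2), t=0.7765
    cross x-line → (4,2), t=1.3909
    cross y-line → (4,3), t=1.8117
    cross y-line → (4,4), t=2.8470
    cross y-line → (4,5), t=3.8823
    cross y-line → (4,6), t=4.9176
    cross x-line → (5,6), t=5.2546
    cross y-line → (5,7), t=5.9528
    cross y-line → (5,8), t=6.9881 (wall)
  → r_6 = 6.9881
beam 7: φ=135°, α=120°
  d=(-0.5000,0.8660)  start (3,1)  tX=1.2800 tY=0.8660  stride 1/|dx|=2.0000 1/|dy|=1.1547
    cross y-line → (3,2), t=0.8660
    cross x-line → (2,2), t=1.2800
    cross y-line → (2,3), t=2.0207
    cross y-line → (2,4), t=3.1754
    cross x-line → (1,4), t=3.2800
    cross y-line → (1,5), t=4.3301
    cross x-line → (0,5), t=5.2800 (wall)
  → r_7 = 5.2800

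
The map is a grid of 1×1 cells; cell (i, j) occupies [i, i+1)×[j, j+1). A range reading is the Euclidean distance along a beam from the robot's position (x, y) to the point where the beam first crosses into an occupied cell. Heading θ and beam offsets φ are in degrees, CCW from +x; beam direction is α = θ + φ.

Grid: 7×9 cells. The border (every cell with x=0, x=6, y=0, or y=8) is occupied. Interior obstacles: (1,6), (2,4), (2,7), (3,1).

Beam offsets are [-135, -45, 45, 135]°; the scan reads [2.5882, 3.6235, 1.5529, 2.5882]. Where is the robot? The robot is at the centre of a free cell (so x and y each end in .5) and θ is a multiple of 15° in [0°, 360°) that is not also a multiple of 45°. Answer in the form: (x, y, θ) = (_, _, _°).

Enumerate (i+0.5, j+0.5, θ) over the 31 free cells and 16 admissible headings. For each, cast all 4 beams and compare to the given ranges.
  (1.5, 2.5, 120°): beam 1 = 1.9319 ≠ 2.5882 ✗
  (2.5, 1.5, 165°): beam 1 = 0.5774 ≠ 2.5882 ✗
  (4.5, 5.5, 285°): beam 1 = 2.8868 ≠ 2.5882 ✗
  (4.5, 3.5, 285°): beam 1 = 1.7321 ≠ 2.5882 ✗
  …
  (4.5, 5.5, 300°): r_1=2.5882, r_2=3.6235, r_3=1.5529, r_4=2.5882 — all match ✓
Only this pose fits every beam.

(x, y, θ) = (4.5, 5.5, 300°)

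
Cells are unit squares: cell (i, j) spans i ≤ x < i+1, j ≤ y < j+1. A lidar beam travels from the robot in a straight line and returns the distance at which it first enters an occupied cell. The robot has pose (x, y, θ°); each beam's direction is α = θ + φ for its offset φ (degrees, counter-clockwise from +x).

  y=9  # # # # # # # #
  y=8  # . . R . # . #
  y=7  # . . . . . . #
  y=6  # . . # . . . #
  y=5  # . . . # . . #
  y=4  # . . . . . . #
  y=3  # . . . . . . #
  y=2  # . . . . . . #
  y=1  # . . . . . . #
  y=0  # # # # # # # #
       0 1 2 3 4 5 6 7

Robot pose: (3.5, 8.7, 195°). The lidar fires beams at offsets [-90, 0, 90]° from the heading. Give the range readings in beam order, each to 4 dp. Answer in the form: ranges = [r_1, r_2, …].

ranges = [0.3106, 2.5882, 1.7600]

beam 1: φ=-90°, α=105°
  cosα=-0.2588 sinα=0.9659 | (3,8) | tMaxX 1.9319 tMaxY 0.3106 | tΔX 3.8637 tΔY 1.0353
    t=0.3106 [y] (3,9) — stop
  → r_1 = 0.3106
beam 2: φ=0°, α=195°
  cosα=-0.9659 sinα=-0.2588 | (3,8) | tMaxX 0.5176 tMaxY 2.7046 | tΔX 1.0353 tΔY 3.8637
    t=0.5176 [x] (2,8)
    t=1.5529 [x] (1,8)
    t=2.5882 [x] (0,8) — stop
  → r_2 = 2.5882
beam 3: φ=90°, α=285°
  cosα=0.2588 sinα=-0.9659 | (3,8) | tMaxX 1.9319 tMaxY 0.7247 | tΔX 3.8637 tΔY 1.0353
    t=0.7247 [y] (3,7)
    t=1.7600 [y] (3,6) — stop
  → r_3 = 1.7600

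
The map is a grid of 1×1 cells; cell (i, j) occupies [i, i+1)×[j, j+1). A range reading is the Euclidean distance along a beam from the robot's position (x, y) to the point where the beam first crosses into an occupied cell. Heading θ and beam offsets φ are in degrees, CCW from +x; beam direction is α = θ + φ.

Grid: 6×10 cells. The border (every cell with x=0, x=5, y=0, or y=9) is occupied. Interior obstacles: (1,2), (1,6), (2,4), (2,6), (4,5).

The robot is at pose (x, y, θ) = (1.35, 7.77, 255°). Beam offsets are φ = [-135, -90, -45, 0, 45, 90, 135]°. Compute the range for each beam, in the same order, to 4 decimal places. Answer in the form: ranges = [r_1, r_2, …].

beam 1: φ=-135°, α=120°
  dir = (cos 120°, sin 120°) = (-0.5000, 0.8660); from cell (1,7)
  next x-line at t=0.7000, next y-line at t=0.2656; Δt_x=2.0000, Δt_y=1.1547
    y: enter (1,8) at t=0.2656
    x: enter (0,8) at t=0.7000 ← occupied
  → r_1 = 0.7000
beam 2: φ=-90°, α=165°
  dir = (cos 165°, sin 165°) = (-0.9659, 0.2588); from cell (1,7)
  next x-line at t=0.3623, next y-line at t=0.8887; Δt_x=1.0353, Δt_y=3.8637
    x: enter (0,7) at t=0.3623 ← occupied
  → r_2 = 0.3623
beam 3: φ=-45°, α=210°
  dir = (cos 210°, sin 210°) = (-0.8660, -0.5000); from cell (1,7)
  next x-line at t=0.4041, next y-line at t=1.5400; Δt_x=1.1547, Δt_y=2.0000
    x: enter (0,7) at t=0.4041 ← occupied
  → r_3 = 0.4041
beam 4: φ=0°, α=255°
  dir = (cos 255°, sin 255°) = (-0.2588, -0.9659); from cell (1,7)
  next x-line at t=1.3523, next y-line at t=0.7972; Δt_x=3.8637, Δt_y=1.0353
    y: enter (1,6) at t=0.7972 ← occupied
  → r_4 = 0.7972
beam 5: φ=45°, α=300°
  dir = (cos 300°, sin 300°) = (0.5000, -0.8660); from cell (1,7)
  next x-line at t=1.3000, next y-line at t=0.8891; Δt_x=2.0000, Δt_y=1.1547
    y: enter (1,6) at t=0.8891 ← occupied
  → r_5 = 0.8891
beam 6: φ=90°, α=345°
  dir = (cos 345°, sin 345°) = (0.9659, -0.2588); from cell (1,7)
  next x-line at t=0.6729, next y-line at t=2.9751; Δt_x=1.0353, Δt_y=3.8637
    x: enter (2,7) at t=0.6729
    x: enter (3,7) at t=1.7082
    x: enter (4,7) at t=2.7435
    y: enter (4,6) at t=2.9751
    x: enter (5,6) at t=3.7788 ← occupied
  → r_6 = 3.7788
beam 7: φ=135°, α=30°
  dir = (cos 30°, sin 30°) = (0.8660, 0.5000); from cell (1,7)
  next x-line at t=0.7506, next y-line at t=0.4600; Δt_x=1.1547, Δt_y=2.0000
    y: enter (1,8) at t=0.4600
    x: enter (2,8) at t=0.7506
    x: enter (3,8) at t=1.9053
    y: enter (3,9) at t=2.4600 ← occupied
  → r_7 = 2.4600

ranges = [0.7000, 0.3623, 0.4041, 0.7972, 0.8891, 3.7788, 2.4600]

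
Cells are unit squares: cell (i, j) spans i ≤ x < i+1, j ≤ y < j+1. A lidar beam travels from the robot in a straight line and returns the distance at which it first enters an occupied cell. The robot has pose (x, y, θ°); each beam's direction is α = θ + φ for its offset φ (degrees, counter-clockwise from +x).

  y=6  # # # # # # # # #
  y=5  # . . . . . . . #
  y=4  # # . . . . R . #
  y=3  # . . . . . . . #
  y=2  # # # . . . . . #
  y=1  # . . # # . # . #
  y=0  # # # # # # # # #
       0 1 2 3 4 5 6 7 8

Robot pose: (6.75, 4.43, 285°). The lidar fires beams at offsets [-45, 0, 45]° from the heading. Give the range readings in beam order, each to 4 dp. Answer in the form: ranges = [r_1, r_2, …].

ranges = [3.5000, 3.5510, 1.4434]

beam 1: φ=-45°, α=240°
  cosα=-0.5000 sinα=-0.8660 | (6,4) | tMaxX 1.5000 tMaxY 0.4965 | tΔX 2.0000 tΔY 1.1547
    t=0.4965 [y] (6,3)
    t=1.5000 [x] (5,3)
    t=1.6512 [y] (5,2)
    t=2.8059 [y] (5,1)
    t=3.5000 [x] (4,1) — stop
  → r_1 = 3.5000
beam 2: φ=0°, α=285°
  cosα=0.2588 sinα=-0.9659 | (6,4) | tMaxX 0.9659 tMaxY 0.4452 | tΔX 3.8637 tΔY 1.0353
    t=0.4452 [y] (6,3)
    t=0.9659 [x] (7,3)
    t=1.4804 [y] (7,2)
    t=2.5157 [y] (7,1)
    t=3.5510 [y] (7,0) — stop
  → r_2 = 3.5510
beam 3: φ=45°, α=330°
  cosα=0.8660 sinα=-0.5000 | (6,4) | tMaxX 0.2887 tMaxY 0.8600 | tΔX 1.1547 tΔY 2.0000
    t=0.2887 [x] (7,4)
    t=0.8600 [y] (7,3)
    t=1.4434 [x] (8,3) — stop
  → r_3 = 1.4434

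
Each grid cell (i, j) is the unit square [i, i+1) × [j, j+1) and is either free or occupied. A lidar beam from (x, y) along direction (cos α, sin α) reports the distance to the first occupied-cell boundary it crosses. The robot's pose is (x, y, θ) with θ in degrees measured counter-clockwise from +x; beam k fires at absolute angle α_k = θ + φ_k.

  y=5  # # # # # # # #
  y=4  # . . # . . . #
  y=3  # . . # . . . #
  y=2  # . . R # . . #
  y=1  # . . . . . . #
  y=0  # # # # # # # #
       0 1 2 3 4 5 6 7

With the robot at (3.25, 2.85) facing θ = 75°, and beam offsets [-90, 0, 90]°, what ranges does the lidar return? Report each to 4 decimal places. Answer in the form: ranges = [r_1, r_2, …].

ranges = [0.7765, 0.1553, 2.3294]

beam 1: φ=-90°, α=345°
  direction (0.9659, -0.2588); cell (3,2); t to first gridline: x 0.7765, y 3.2841 (then +1.0353 / +3.8637)
    (4,2) via x @ 0.7765  # hit
  → r_1 = 0.7765
beam 2: φ=0°, α=75°
  direction (0.2588, 0.9659); cell (3,2); t to first gridline: x 2.8978, y 0.1553 (then +3.8637 / +1.0353)
    (3,3) via y @ 0.1553  # hit
  → r_2 = 0.1553
beam 3: φ=90°, α=165°
  direction (-0.9659, 0.2588); cell (3,2); t to first gridline: x 0.2588, y 0.5796 (then +1.0353 / +3.8637)
    (2,2) via x @ 0.2588
    (2,3) via y @ 0.5796
    (1,3) via x @ 1.2941
    (0,3) via x @ 2.3294  # hit
  → r_3 = 2.3294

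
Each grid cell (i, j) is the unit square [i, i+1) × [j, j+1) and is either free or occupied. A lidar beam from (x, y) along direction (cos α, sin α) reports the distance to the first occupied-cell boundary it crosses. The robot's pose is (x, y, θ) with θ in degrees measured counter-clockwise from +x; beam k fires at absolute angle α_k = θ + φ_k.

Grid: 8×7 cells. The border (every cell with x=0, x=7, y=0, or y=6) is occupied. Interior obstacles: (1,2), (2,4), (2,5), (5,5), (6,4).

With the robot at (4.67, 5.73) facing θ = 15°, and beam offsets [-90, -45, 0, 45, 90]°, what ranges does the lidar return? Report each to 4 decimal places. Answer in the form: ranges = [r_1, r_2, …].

beam 1: φ=-90°, α=285°
  direction (0.2588, -0.9659); cell (4,5); t to first gridline: x 1.2750, y 0.7558 (then +3.8637 / +1.0353)
    (4,4) via y @ 0.7558
    (5,4) via x @ 1.2750
    (5,3) via y @ 1.7910
    (5,2) via y @ 2.8263
    (5,1) via y @ 3.8616
    (5,0) via y @ 4.8969  # hit
  → r_1 = 4.8969
beam 2: φ=-45°, α=330°
  direction (0.8660, -0.5000); cell (4,5); t to first gridline: x 0.3811, y 1.4600 (then +1.1547 / +2.0000)
    (5,5) via x @ 0.3811  # hit
  → r_2 = 0.3811
beam 3: φ=0°, α=15°
  direction (0.9659, 0.2588); cell (4,5); t to first gridline: x 0.3416, y 1.0432 (then +1.0353 / +3.8637)
    (5,5) via x @ 0.3416  # hit
  → r_3 = 0.3416
beam 4: φ=45°, α=60°
  direction (0.5000, 0.8660); cell (4,5); t to first gridline: x 0.6600, y 0.3118 (then +2.0000 / +1.1547)
    (4,6) via y @ 0.3118  # hit
  → r_4 = 0.3118
beam 5: φ=90°, α=105°
  direction (-0.2588, 0.9659); cell (4,5); t to first gridline: x 2.5887, y 0.2795 (then +3.8637 / +1.0353)
    (4,6) via y @ 0.2795  # hit
  → r_5 = 0.2795

ranges = [4.8969, 0.3811, 0.3416, 0.3118, 0.2795]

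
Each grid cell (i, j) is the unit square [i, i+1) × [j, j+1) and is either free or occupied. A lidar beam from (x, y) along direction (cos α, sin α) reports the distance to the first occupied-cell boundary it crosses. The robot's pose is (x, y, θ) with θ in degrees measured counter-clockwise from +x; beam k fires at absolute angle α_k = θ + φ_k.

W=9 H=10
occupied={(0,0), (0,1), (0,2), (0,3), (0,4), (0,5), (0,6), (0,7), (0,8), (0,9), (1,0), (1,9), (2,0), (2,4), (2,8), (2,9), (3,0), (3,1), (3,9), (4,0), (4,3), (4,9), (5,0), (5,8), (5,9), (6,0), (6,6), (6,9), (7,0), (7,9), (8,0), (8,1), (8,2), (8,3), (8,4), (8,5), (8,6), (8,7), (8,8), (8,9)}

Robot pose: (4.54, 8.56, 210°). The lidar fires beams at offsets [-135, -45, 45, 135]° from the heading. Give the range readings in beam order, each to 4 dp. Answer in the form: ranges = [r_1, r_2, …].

beam 1: φ=-135°, α=75°
  direction (0.2588, 0.9659); cell (4,8); t to first gridline: x 1.7773, y 0.4555 (then +3.8637 / +1.0353)
    (4,9) via y @ 0.4555  # hit
  → r_1 = 0.4555
beam 2: φ=-45°, α=165°
  direction (-0.9659, 0.2588); cell (4,8); t to first gridline: x 0.5590, y 1.7000 (then +1.0353 / +3.8637)
    (3,8) via x @ 0.5590
    (2,8) via x @ 1.5943  # hit
  → r_2 = 1.5943
beam 3: φ=45°, α=255°
  direction (-0.2588, -0.9659); cell (4,8); t to first gridline: x 2.0864, y 0.5798 (then +3.8637 / +1.0353)
    (4,7) via y @ 0.5798
    (4,6) via y @ 1.6150
    (3,6) via x @ 2.0864
    (3,5) via y @ 2.6503
    (3,4) via y @ 3.6856
    (3,3) via y @ 4.7209
    (3,2) via y @ 5.7561
    (2,2) via x @ 5.9501
    (2,1) via y @ 6.7914
    (2,0) via y @ 7.8267  # hit
  → r_3 = 7.8267
beam 4: φ=135°, α=345°
  direction (0.9659, -0.2588); cell (4,8); t to first gridline: x 0.4762, y 2.1637 (then +1.0353 / +3.8637)
    (5,8) via x @ 0.4762  # hit
  → r_4 = 0.4762

ranges = [0.4555, 1.5943, 7.8267, 0.4762]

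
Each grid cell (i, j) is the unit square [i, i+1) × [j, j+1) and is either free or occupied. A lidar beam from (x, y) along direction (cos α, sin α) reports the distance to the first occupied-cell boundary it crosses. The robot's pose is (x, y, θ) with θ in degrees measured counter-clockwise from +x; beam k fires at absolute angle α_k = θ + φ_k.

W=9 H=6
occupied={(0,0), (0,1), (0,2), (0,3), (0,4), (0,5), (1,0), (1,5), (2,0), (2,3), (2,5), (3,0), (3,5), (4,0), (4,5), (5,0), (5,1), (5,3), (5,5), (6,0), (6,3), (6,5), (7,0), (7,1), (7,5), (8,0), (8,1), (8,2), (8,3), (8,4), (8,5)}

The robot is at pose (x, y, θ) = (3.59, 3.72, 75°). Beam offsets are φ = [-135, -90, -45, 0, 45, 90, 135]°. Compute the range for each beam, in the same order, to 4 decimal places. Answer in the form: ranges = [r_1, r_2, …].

ranges = [2.8200, 1.4597, 2.5600, 1.3252, 1.4780, 0.6108, 0.6813]

beam 1: φ=-135°, α=300°
  cosα=0.5000 sinα=-0.8660 | (3,3) | tMaxX 0.8200 tMaxY 0.8314 | tΔX 2.0000 tΔY 1.1547
    t=0.8200 [x] (4,3)
    t=0.8314 [y] (4,2)
    t=1.9861 [y] (4,1)
    t=2.8200 [x] (5,1) — stop
  → r_1 = 2.8200
beam 2: φ=-90°, α=345°
  cosα=0.9659 sinα=-0.2588 | (3,3) | tMaxX 0.4245 tMaxY 2.7819 | tΔX 1.0353 tΔY 3.8637
    t=0.4245 [x] (4,3)
    t=1.4597 [x] (5,3) — stop
  → r_2 = 1.4597
beam 3: φ=-45°, α=30°
  cosα=0.8660 sinα=0.5000 | (3,3) | tMaxX 0.4734 tMaxY 0.5600 | tΔX 1.1547 tΔY 2.0000
    t=0.4734 [x] (4,3)
    t=0.5600 [y] (4,4)
    t=1.6281 [x] (5,4)
    t=2.5600 [y] (5,5) — stop
  → r_3 = 2.5600
beam 4: φ=0°, α=75°
  cosα=0.2588 sinα=0.9659 | (3,3) | tMaxX 1.5841 tMaxY 0.2899 | tΔX 3.8637 tΔY 1.0353
    t=0.2899 [y] (3,4)
    t=1.3252 [y] (3,5) — stop
  → r_4 = 1.3252
beam 5: φ=45°, α=120°
  cosα=-0.5000 sinα=0.8660 | (3,3) | tMaxX 1.1800 tMaxY 0.3233 | tΔX 2.0000 tΔY 1.1547
    t=0.3233 [y] (3,4)
    t=1.1800 [x] (2,4)
    t=1.4780 [y] (2,5) — stop
  → r_5 = 1.4780
beam 6: φ=90°, α=165°
  cosα=-0.9659 sinα=0.2588 | (3,3) | tMaxX 0.6108 tMaxY 1.0818 | tΔX 1.0353 tΔY 3.8637
    t=0.6108 [x] (2,3) — stop
  → r_6 = 0.6108
beam 7: φ=135°, α=210°
  cosα=-0.8660 sinα=-0.5000 | (3,3) | tMaxX 0.6813 tMaxY 1.4400 | tΔX 1.1547 tΔY 2.0000
    t=0.6813 [x] (2,3) — stop
  → r_7 = 0.6813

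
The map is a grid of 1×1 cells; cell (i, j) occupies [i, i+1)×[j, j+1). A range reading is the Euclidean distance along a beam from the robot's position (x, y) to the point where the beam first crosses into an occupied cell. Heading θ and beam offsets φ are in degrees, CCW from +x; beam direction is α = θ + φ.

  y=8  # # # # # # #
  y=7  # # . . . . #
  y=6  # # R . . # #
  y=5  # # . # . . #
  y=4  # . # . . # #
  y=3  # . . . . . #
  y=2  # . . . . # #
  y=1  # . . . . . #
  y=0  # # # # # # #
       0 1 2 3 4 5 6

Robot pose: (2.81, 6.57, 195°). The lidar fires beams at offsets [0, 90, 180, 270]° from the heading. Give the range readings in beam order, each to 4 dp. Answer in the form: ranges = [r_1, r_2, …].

ranges = [0.8386, 0.7341, 3.3025, 1.4804]

beam 1: φ=0°, α=195°
  direction (-0.9659, -0.2588); cell (2,6); t to first gridline: x 0.8386, y 2.2023 (then +1.0353 / +3.8637)
    (1,6) via x @ 0.8386  # hit
  → r_1 = 0.8386
beam 2: φ=90°, α=285°
  direction (0.2588, -0.9659); cell (2,6); t to first gridline: x 0.7341, y 0.5901 (then +3.8637 / +1.0353)
    (2,5) via y @ 0.5901
    (3,5) via x @ 0.7341  # hit
  → r_2 = 0.7341
beam 3: φ=180°, α=15°
  direction (0.9659, 0.2588); cell (2,6); t to first gridline: x 0.1967, y 1.6614 (then +1.0353 / +3.8637)
    (3,6) via x @ 0.1967
    (4,6) via x @ 1.2320
    (4,7) via y @ 1.6614
    (5,7) via x @ 2.2673
    (6,7) via x @ 3.3025  # hit
  → r_3 = 3.3025
beam 4: φ=270°, α=105°
  direction (-0.2588, 0.9659); cell (2,6); t to first gridline: x 3.1296, y 0.4452 (then +3.8637 / +1.0353)
    (2,7) via y @ 0.4452
    (2,8) via y @ 1.4804  # hit
  → r_4 = 1.4804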